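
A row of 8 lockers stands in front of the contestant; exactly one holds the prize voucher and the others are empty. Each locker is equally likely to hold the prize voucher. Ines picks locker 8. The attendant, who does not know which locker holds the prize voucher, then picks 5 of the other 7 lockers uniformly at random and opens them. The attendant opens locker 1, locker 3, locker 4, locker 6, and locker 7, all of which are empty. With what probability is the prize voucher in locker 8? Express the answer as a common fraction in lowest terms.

Because the attendant chose which lockers to open without knowing where the prize voucher is, the choice is independent of the prize location. Learning that none of the 5 opened lockers holds the prize voucher simply rules out those 5 locations and leaves the remaining 3 lockers still equally likely by symmetry.
So P(the prize voucher in locker 8) = 1/3.

1/3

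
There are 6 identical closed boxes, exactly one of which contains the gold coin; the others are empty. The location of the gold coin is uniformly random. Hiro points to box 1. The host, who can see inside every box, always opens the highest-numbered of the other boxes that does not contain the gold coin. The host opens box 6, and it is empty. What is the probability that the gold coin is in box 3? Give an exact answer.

1/5

Consider each possible location of the gold coin in turn.
If it is in any of boxes 1, 2, 3, 4, and 5 (prior 1/6 each): box 6 is the highest-numbered option available, probability 1; weight (1/6)·1 = 1/6 each.
If it is in box 6 (prior 1/6): the host opened box 6, so this case is ruled out; weight (1/6)·0 = 0.
The weights sum to 5/6.
So P(the gold coin in box 3 | the host opened box 6) = (1/6) / (5/6) = 1/5.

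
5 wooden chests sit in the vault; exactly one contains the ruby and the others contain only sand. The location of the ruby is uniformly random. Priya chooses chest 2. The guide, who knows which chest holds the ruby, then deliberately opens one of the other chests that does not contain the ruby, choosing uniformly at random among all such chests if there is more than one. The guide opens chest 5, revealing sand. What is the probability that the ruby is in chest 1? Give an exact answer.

4/15

Consider each possible location of the ruby in turn.
If it is in any of chests 1, 3, and 4 (prior 1/5 each): the guide has 3 equally likely choices, so probability 1/3; weight (1/5)·(1/3) = 1/15 each.
If it is in chest 2 (prior 1/5): the guide has 4 equally likely choices, so probability 1/4; weight (1/5)·(1/4) = 1/20.
If it is in chest 5 (prior 1/5): the guide opened chest 5, so this case is ruled out; weight (1/5)·0 = 0.
The weights sum to 1/4.
So P(the ruby in chest 1 | the guide opened chest 5) = (1/15) / (1/4) = 4/15.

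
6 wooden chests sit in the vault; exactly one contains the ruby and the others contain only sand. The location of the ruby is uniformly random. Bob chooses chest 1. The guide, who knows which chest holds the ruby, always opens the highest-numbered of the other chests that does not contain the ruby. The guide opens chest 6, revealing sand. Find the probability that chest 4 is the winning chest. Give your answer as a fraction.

Consider each possible location of the ruby in turn.
If it is in any of chests 1, 2, 3, 4, and 5 (prior 1/6 each): chest 6 is the highest-numbered option available, probability 1; weight (1/6)·1 = 1/6 each.
If it is in chest 6 (prior 1/6): the guide opened chest 6, so this case is ruled out; weight (1/6)·0 = 0.
The weights sum to 5/6.
So P(the ruby in chest 4 | the guide opened chest 6) = (1/6) / (5/6) = 1/5.

1/5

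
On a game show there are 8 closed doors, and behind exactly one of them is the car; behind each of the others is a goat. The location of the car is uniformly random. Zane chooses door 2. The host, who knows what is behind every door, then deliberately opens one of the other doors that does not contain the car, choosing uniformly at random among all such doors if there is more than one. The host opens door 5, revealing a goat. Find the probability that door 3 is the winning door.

Consider each possible location of the car in turn.
If it is behind any of doors 1, 3, 4, 6, 7, and 8 (prior 1/8 each): the host has 6 equally likely choices, so probability 1/6; weight (1/8)·(1/6) = 1/48 each.
If it is behind door 2 (prior 1/8): the host has 7 equally likely choices, so probability 1/7; weight (1/8)·(1/7) = 1/56.
If it is behind door 5 (prior 1/8): the host opened door 5, so this case is ruled out; weight (1/8)·0 = 0.
The weights sum to 1/7.
So P(the car behind door 3 | the host opened door 5) = (1/48) / (1/7) = 7/48.

7/48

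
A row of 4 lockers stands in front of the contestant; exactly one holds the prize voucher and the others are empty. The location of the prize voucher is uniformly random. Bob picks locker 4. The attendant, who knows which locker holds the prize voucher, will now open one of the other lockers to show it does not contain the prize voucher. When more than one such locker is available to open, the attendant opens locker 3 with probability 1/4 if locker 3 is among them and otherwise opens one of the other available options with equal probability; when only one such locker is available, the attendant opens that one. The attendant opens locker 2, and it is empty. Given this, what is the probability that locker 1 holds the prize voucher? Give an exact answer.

6/13

Consider each possible location of the prize voucher in turn.
If it is in locker 1 (prior 1/4): locker 3 is available but not opened, probability 3/4; weight (1/4)·(3/4) = 3/16.
If it is in locker 2 (prior 1/4): the attendant opened locker 2, so this case is ruled out; weight (1/4)·0 = 0.
If it is in locker 3 (prior 1/4): locker 3 holds the prize so is unavailable; the attendant chooses uniformly among the 2 others, probability 1/2; weight (1/4)·(1/2) = 1/8.
If it is in locker 4 (prior 1/4): locker 3 is available but not opened; locker 2 gets probability (1 − 1/4)/2 = 3/8; weight (1/4)·(3/8) = 3/32.
The weights sum to 13/32.
So P(the prize voucher in locker 1 | the attendant opened locker 2) = (3/16) / (13/32) = 6/13.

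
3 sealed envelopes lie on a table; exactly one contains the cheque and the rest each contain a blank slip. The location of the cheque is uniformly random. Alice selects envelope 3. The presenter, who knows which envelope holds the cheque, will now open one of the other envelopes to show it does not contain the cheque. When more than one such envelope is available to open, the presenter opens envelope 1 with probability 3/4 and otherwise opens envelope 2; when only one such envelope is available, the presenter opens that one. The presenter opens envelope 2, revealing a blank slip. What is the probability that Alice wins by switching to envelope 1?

Apply Bayes' rule, conditioning on where the cheque actually is.
If it is in envelope 1 (prior 1/3): only envelope 2 is available, probability 1; weight (1/3)·1 = 1/3.
If it is in envelope 2 (prior 1/3): the presenter opened envelope 2, so this case is ruled out; weight (1/3)·0 = 0.
If it is in envelope 3 (prior 1/3): envelope 1 is available but not opened, probability 1/4; weight (1/3)·(1/4) = 1/12.
The weights sum to 5/12.
So P(the cheque in envelope 1 | the presenter opened envelope 2) = (1/3) / (5/12) = 4/5.

4/5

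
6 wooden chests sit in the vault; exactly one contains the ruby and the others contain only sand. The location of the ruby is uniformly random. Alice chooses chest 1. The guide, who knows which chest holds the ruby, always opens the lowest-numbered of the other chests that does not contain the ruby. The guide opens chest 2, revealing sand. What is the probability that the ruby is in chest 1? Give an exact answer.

Consider each possible location of the ruby in turn.
If it is in any of chests 1, 3, 4, 5, and 6 (prior 1/6 each): chest 2 is the lowest-numbered option available, probability 1; weight (1/6)·1 = 1/6 each.
If it is in chest 2 (prior 1/6): the guide opened chest 2, so this case is ruled out; weight (1/6)·0 = 0.
The weights sum to 5/6.
So P(the ruby in chest 1 | the guide opened chest 2) = (1/6) / (5/6) = 1/5.

1/5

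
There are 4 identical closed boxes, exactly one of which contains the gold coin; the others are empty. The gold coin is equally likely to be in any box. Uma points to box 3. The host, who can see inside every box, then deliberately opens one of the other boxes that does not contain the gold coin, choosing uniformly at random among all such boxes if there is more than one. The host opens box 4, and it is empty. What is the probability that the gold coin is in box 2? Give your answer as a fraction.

3/8

Consider each possible location of the gold coin in turn.
If it is in either of boxes 1 and 2 (prior 1/4 each): the host has 2 equally likely choices, so probability 1/2; weight (1/4)·(1/2) = 1/8 each.
If it is in box 3 (prior 1/4): the host has 3 equally likely choices, so probability 1/3; weight (1/4)·(1/3) = 1/12.
If it is in box 4 (prior 1/4): the host opened box 4, so this case is ruled out; weight (1/4)·0 = 0.
The weights sum to 1/3.
So P(the gold coin in box 2 | the host opened box 4) = (1/8) / (1/3) = 3/8.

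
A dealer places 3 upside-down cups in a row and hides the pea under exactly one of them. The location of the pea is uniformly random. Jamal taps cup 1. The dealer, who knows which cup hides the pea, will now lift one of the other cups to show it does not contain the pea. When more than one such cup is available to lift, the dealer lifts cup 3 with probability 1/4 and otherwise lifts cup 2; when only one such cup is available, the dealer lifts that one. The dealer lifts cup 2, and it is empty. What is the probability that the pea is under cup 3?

Condition on the true location of the pea.
If it is under cup 1 (prior 1/3): cup 3 is available but not opened, probability 3/4; weight (1/3)·(3/4) = 1/4.
If it is under cup 2 (prior 1/3): the dealer opened cup 2, so this case is ruled out; weight (1/3)·0 = 0.
If it is under cup 3 (prior 1/3): only cup 2 is available, probability 1; weight (1/3)·1 = 1/3.
The weights sum to 7/12.
So P(the pea under cup 3 | the dealer opened cup 2) = (1/3) / (7/12) = 4/7.

4/7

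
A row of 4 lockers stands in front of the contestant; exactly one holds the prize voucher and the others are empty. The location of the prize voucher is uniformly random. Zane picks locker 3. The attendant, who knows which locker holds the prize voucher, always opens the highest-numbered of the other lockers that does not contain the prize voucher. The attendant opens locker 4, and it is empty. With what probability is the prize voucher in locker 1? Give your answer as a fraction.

Condition on the true location of the prize voucher.
If it is in any of lockers 1, 2, and 3 (prior 1/4 each): locker 4 is the highest-numbered option available, probability 1; weight (1/4)·1 = 1/4 each.
If it is in locker 4 (prior 1/4): the attendant opened locker 4, so this case is ruled out; weight (1/4)·0 = 0.
The weights sum to 3/4.
So P(the prize voucher in locker 1 | the attendant opened locker 4) = (1/4) / (3/4) = 1/3.

1/3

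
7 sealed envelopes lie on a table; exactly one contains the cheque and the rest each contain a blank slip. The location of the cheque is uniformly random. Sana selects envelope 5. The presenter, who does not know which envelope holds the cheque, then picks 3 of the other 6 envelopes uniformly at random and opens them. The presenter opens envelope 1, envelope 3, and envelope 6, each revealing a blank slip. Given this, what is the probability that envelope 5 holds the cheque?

Condition on the true location of the cheque.
If it is in any of envelopes 1, 3, and 6 (prior 1/7 each): that envelope was opened and seen not to hold the prize — ruled out; weight (1/7)·0 = 0 each.
If it is in any of envelopes 2, 4, 5, and 7 (prior 1/7 each): the presenter picks exactly this set with probability 1/20 regardless, and none is the prize; weight (1/7)·(1/20) = 1/140 each.
The weights sum to 1/35.
So P(the cheque in envelope 5 | the presenter opened envelope 1, envelope 3, and envelope 6) = (1/140) / (1/35) = 1/4.

1/4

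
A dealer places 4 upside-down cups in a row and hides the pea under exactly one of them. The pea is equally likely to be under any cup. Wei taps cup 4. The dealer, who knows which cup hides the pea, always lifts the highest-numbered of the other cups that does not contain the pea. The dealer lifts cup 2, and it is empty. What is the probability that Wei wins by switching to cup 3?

1

Condition on the true location of the pea.
If it is under either of cups 1 and 4 (prior 1/4 each): the dealer would have opened cup 3 instead, probability 0; weight (1/4)·0 = 0 each.
If it is under cup 2 (prior 1/4): the dealer opened cup 2, so this case is ruled out; weight (1/4)·0 = 0.
If it is under cup 3 (prior 1/4): cup 2 is the highest-numbered option available, probability 1; weight (1/4)·1 = 1/4.
The weights sum to 1/4.
So P(the pea under cup 3 | the dealer opened cup 2) = (1/4) / (1/4) = 1.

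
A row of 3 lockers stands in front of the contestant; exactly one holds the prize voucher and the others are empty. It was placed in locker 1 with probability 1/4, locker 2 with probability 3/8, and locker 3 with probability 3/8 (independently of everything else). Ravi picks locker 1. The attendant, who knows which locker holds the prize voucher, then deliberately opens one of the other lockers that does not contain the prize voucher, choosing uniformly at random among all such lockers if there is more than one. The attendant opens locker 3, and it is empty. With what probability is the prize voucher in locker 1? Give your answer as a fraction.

Consider each possible location of the prize voucher in turn.
If it is in locker 1 (prior 1/4): the attendant has 2 equally likely choices, so probability 1/2; weight (1/4)·(1/2) = 1/8.
If it is in locker 2 (prior 3/8): the attendant has no choice, probability 1; weight (3/8)·1 = 3/8.
If it is in locker 3 (prior 3/8): the attendant opened locker 3, so this case is ruled out; weight (3/8)·0 = 0.
The weights sum to 1/2.
So P(the prize voucher in locker 1 | the attendant opened locker 3) = (1/8) / (1/2) = 1/4.

1/4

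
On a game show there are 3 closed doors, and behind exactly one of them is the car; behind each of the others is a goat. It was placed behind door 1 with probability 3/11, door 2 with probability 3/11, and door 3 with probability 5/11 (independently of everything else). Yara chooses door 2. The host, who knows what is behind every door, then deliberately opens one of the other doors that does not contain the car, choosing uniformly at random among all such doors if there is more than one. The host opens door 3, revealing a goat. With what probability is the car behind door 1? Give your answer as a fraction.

2/3

Consider each possible location of the car in turn.
If it is behind door 1 (prior 3/11): the host has no choice, probability 1; weight (3/11)·1 = 3/11.
If it is behind door 2 (prior 3/11): the host has 2 equally likely choices, so probability 1/2; weight (3/11)·(1/2) = 3/22.
If it is behind door 3 (prior 5/11): the host opened door 3, so this case is ruled out; weight (5/11)·0 = 0.
The weights sum to 9/22.
So P(the car behind door 1 | the host opened door 3) = (3/11) / (9/22) = 2/3.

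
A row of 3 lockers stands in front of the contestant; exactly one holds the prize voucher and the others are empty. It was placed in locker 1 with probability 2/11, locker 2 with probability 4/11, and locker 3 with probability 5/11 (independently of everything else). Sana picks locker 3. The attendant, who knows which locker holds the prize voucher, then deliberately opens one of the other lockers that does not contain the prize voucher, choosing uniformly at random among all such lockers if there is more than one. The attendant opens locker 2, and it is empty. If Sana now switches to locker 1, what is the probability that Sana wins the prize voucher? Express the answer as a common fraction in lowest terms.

Condition on the true location of the prize voucher.
If it is in locker 1 (prior 2/11): the attendant has no choice, probability 1; weight (2/11)·1 = 2/11.
If it is in locker 2 (prior 4/11): the attendant opened locker 2, so this case is ruled out; weight (4/11)·0 = 0.
If it is in locker 3 (prior 5/11): the attendant has 2 equally likely choices, so probability 1/2; weight (5/11)·(1/2) = 5/22.
The weights sum to 9/22.
So P(the prize voucher in locker 1 | the attendant opened locker 2) = (2/11) / (9/22) = 4/9.

4/9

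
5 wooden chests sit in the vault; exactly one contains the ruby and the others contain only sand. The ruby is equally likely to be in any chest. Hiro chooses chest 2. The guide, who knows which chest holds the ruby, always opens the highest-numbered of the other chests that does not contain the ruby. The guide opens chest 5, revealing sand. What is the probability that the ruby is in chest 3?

Condition on the true location of the ruby.
If it is in any of chests 1, 2, 3, and 4 (prior 1/5 each): chest 5 is the highest-numbered option available, probability 1; weight (1/5)·1 = 1/5 each.
If it is in chest 5 (prior 1/5): the guide opened chest 5, so this case is ruled out; weight (1/5)·0 = 0.
The weights sum to 4/5.
So P(the ruby in chest 3 | the guide opened chest 5) = (1/5) / (4/5) = 1/4.

1/4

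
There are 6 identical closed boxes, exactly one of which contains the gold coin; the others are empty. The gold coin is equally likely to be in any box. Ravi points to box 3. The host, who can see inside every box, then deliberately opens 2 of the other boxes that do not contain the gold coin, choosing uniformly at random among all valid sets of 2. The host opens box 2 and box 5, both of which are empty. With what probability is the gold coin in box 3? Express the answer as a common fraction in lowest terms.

1/6

Consider each possible location of the gold coin in turn.
If it is in any of boxes 1, 4, and 6 (prior 1/6 each): the host has 6 equally likely choices, so probability 1/6; weight (1/6)·(1/6) = 1/36 each.
If it is in either of boxes 2 and 5 (prior 1/6 each): that box was opened and seen not to hold the prize — ruled out; weight (1/6)·0 = 0 each.
If it is in box 3 (prior 1/6): the host has 10 equally likely choices, so probability 1/10; weight (1/6)·(1/10) = 1/60.
The weights sum to 1/10.
So P(the gold coin in box 3 | the host opened box 2 and box 5) = (1/60) / (1/10) = 1/6.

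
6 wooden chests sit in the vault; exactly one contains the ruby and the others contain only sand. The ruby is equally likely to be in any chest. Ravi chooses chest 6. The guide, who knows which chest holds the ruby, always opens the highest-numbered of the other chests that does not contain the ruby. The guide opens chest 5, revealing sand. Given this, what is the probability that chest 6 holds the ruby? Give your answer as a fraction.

Consider each possible location of the ruby in turn.
If it is in any of chests 1, 2, 3, 4, and 6 (prior 1/6 each): chest 5 is the highest-numbered option available, probability 1; weight (1/6)·1 = 1/6 each.
If it is in chest 5 (prior 1/6): the guide opened chest 5, so this case is ruled out; weight (1/6)·0 = 0.
The weights sum to 5/6.
So P(the ruby in chest 6 | the guide opened chest 5) = (1/6) / (5/6) = 1/5.

1/5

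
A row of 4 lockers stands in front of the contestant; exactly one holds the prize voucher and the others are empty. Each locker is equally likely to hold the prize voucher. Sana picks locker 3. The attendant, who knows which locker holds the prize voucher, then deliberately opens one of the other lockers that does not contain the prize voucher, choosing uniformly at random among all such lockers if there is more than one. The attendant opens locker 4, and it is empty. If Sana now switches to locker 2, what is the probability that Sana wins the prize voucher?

3/8

Consider each possible location of the prize voucher in turn.
If it is in either of lockers 1 and 2 (prior 1/4 each): the attendant has 2 equally likely choices, so probability 1/2; weight (1/4)·(1/2) = 1/8 each.
If it is in locker 3 (prior 1/4): the attendant has 3 equally likely choices, so probability 1/3; weight (1/4)·(1/3) = 1/12.
If it is in locker 4 (prior 1/4): the attendant opened locker 4, so this case is ruled out; weight (1/4)·0 = 0.
The weights sum to 1/3.
So P(the prize voucher in locker 2 | the attendant opened locker 4) = (1/8) / (1/3) = 3/8.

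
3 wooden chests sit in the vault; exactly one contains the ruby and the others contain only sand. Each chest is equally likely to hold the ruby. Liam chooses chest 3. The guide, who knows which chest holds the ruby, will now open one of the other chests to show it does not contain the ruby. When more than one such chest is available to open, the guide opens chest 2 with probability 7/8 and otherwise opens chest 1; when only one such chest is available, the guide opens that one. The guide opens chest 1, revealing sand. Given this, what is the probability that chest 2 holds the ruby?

8/9

Condition on the true location of the ruby.
If it is in chest 1 (prior 1/3): the guide opened chest 1, so this case is ruled out; weight (1/3)·0 = 0.
If it is in chest 2 (prior 1/3): only chest 1 is available, probability 1; weight (1/3)·1 = 1/3.
If it is in chest 3 (prior 1/3): chest 2 is available but not opened, probability 1/8; weight (1/3)·(1/8) = 1/24.
The weights sum to 3/8.
So P(the ruby in chest 2 | the guide opened chest 1) = (1/3) / (3/8) = 8/9.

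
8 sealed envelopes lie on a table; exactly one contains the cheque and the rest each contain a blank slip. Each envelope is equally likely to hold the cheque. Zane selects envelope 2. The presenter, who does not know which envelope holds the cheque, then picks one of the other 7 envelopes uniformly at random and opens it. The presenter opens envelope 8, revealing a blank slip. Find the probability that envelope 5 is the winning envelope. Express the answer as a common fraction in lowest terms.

Condition on the true location of the cheque.
If it is in any of envelopes 1, 2, 3, 4, 5, 6, and 7 (prior 1/8 each): the presenter picks envelope 8 with probability 1/7 regardless, and it is not the prize; weight (1/8)·(1/7) = 1/56 each.
If it is in envelope 8 (prior 1/8): the presenter opened envelope 8, so this case is ruled out; weight (1/8)·0 = 0.
The weights sum to 1/8.
So P(the cheque in envelope 5 | the presenter opened envelope 8) = (1/56) / (1/8) = 1/7.

1/7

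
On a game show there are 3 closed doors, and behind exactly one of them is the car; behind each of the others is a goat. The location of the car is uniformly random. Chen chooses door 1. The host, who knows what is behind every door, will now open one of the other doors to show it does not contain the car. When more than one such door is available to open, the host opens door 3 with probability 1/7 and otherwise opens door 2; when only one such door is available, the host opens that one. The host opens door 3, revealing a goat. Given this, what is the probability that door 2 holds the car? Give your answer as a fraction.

Consider each possible location of the car in turn.
If it is behind door 1 (prior 1/3): door 3 is available, opened with probability 1/7; weight (1/3)·(1/7) = 1/21.
If it is behind door 2 (prior 1/3): only door 3 is available, probability 1; weight (1/3)·1 = 1/3.
If it is behind door 3 (prior 1/3): the host opened door 3, so this case is ruled out; weight (1/3)·0 = 0.
The weights sum to 8/21.
So P(the car behind door 2 | the host opened door 3) = (1/3) / (8/21) = 7/8.

7/8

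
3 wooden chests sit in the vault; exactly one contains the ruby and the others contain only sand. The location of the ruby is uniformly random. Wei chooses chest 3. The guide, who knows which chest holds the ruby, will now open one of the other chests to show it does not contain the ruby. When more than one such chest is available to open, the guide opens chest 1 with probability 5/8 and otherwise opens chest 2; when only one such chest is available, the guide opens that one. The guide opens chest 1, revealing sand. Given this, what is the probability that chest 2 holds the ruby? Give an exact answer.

Condition on the true location of the ruby.
If it is in chest 1 (prior 1/3): the guide opened chest 1, so this case is ruled out; weight (1/3)·0 = 0.
If it is in chest 2 (prior 1/3): only chest 1 is available, probability 1; weight (1/3)·1 = 1/3.
If it is in chest 3 (prior 1/3): chest 1 is available, opened with probability 5/8; weight (1/3)·(5/8) = 5/24.
The weights sum to 13/24.
So P(the ruby in chest 2 | the guide opened chest 1) = (1/3) / (13/24) = 8/13.

8/13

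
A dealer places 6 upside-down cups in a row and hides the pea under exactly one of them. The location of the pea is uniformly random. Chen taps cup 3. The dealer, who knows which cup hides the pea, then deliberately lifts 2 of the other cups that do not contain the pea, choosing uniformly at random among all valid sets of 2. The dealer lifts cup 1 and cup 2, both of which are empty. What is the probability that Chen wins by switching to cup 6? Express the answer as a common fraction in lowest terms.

5/18

Condition on the true location of the pea.
If it is under either of cups 1 and 2 (prior 1/6 each): that cup was opened and seen not to hold the prize — ruled out; weight (1/6)·0 = 0 each.
If it is under cup 3 (prior 1/6): the dealer has 10 equally likely choices, so probability 1/10; weight (1/6)·(1/10) = 1/60.
If it is under any of cups 4, 5, and 6 (prior 1/6 each): the dealer has 6 equally likely choices, so probability 1/6; weight (1/6)·(1/6) = 1/36 each.
The weights sum to 1/10.
So P(the pea under cup 6 | the dealer opened cup 1 and cup 2) = (1/36) / (1/10) = 5/18.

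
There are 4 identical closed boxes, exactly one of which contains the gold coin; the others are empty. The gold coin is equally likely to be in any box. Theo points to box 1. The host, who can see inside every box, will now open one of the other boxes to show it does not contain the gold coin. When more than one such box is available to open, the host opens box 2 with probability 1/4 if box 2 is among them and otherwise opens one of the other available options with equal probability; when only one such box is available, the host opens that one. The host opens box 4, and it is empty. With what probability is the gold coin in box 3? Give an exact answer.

6/13

Condition on the true location of the gold coin.
If it is in box 1 (prior 1/4): box 2 is available but not opened; box 4 gets probability (1 − 1/4)/2 = 3/8; weight (1/4)·(3/8) = 3/32.
If it is in box 2 (prior 1/4): box 2 holds the prize so is unavailable; the host chooses uniformly among the 2 others, probability 1/2; weight (1/4)·(1/2) = 1/8.
If it is in box 3 (prior 1/4): box 2 is available but not opened, probability 3/4; weight (1/4)·(3/4) = 3/16.
If it is in box 4 (prior 1/4): the host opened box 4, so this case is ruled out; weight (1/4)·0 = 0.
The weights sum to 13/32.
So P(the gold coin in box 3 | the host opened box 4) = (3/16) / (13/32) = 6/13.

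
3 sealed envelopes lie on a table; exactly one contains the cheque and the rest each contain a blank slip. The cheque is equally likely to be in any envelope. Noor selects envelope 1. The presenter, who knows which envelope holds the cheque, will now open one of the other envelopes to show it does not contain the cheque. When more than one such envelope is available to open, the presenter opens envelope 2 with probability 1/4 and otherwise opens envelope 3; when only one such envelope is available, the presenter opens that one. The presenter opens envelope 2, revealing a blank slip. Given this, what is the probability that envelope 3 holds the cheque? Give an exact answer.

4/5

Apply Bayes' rule, conditioning on where the cheque actually is.
If it is in envelope 1 (prior 1/3): envelope 2 is available, opened with probability 1/4; weight (1/3)·(1/4) = 1/12.
If it is in envelope 2 (prior 1/3): the presenter opened envelope 2, so this case is ruled out; weight (1/3)·0 = 0.
If it is in envelope 3 (prior 1/3): only envelope 2 is available, probability 1; weight (1/3)·1 = 1/3.
The weights sum to 5/12.
So P(the cheque in envelope 3 | the presenter opened envelope 2) = (1/3) / (5/12) = 4/5.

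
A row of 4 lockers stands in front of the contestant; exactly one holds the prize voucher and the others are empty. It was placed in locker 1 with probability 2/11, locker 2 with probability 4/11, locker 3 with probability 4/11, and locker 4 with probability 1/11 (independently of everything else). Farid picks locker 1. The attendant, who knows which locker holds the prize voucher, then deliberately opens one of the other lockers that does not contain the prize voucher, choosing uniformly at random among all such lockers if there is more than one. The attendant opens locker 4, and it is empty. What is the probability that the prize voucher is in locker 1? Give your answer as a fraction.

1/7

Consider each possible location of the prize voucher in turn.
If it is in locker 1 (prior 2/11): the attendant has 3 equally likely choices, so probability 1/3; weight (2/11)·(1/3) = 2/33.
If it is in either of lockers 2 and 3 (prior 4/11 each): the attendant has 2 equally likely choices, so probability 1/2; weight (4/11)·(1/2) = 2/11 each.
If it is in locker 4 (prior 1/11): the attendant opened locker 4, so this case is ruled out; weight (1/11)·0 = 0.
The weights sum to 14/33.
So P(the prize voucher in locker 1 | the attendant opened locker 4) = (2/33) / (14/33) = 1/7.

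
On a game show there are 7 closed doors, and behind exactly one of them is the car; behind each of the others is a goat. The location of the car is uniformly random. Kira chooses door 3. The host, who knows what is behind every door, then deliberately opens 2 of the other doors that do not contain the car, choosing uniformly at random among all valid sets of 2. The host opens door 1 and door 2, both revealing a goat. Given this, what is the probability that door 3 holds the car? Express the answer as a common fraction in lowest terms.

1/7

Apply Bayes' rule, conditioning on where the car actually is.
If it is behind either of doors 1 and 2 (prior 1/7 each): that door was opened and seen not to hold the prize — ruled out; weight (1/7)·0 = 0 each.
If it is behind door 3 (prior 1/7): the host has 15 equally likely choices, so probability 1/15; weight (1/7)·(1/15) = 1/105.
If it is behind any of doors 4, 5, 6, and 7 (prior 1/7 each): the host has 10 equally likely choices, so probability 1/10; weight (1/7)·(1/10) = 1/70 each.
The weights sum to 1/15.
So P(the car behind door 3 | the host opened door 1 and door 2) = (1/105) / (1/15) = 1/7.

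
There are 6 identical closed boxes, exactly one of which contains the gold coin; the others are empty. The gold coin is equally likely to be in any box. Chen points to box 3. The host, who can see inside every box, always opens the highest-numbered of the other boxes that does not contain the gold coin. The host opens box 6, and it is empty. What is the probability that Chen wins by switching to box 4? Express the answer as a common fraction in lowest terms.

Condition on the true location of the gold coin.
If it is in any of boxes 1, 2, 3, 4, and 5 (prior 1/6 each): box 6 is the highest-numbered option available, probability 1; weight (1/6)·1 = 1/6 each.
If it is in box 6 (prior 1/6): the host opened box 6, so this case is ruled out; weight (1/6)·0 = 0.
The weights sum to 5/6.
So P(the gold coin in box 4 | the host opened box 6) = (1/6) / (5/6) = 1/5.

1/5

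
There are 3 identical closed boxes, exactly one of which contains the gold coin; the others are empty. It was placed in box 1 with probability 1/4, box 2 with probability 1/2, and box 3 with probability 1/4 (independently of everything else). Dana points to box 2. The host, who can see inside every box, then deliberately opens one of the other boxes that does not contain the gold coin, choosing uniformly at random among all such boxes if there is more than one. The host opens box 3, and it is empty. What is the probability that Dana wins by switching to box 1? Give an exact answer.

Apply Bayes' rule, conditioning on where the gold coin actually is.
If it is in box 1 (prior 1/4): the host has no choice, probability 1; weight (1/4)·1 = 1/4.
If it is in box 2 (prior 1/2): the host has 2 equally likely choices, so probability 1/2; weight (1/2)·(1/2) = 1/4.
If it is in box 3 (prior 1/4): the host opened box 3, so this case is ruled out; weight (1/4)·0 = 0.
The weights sum to 1/2.
So P(the gold coin in box 1 | the host opened box 3) = (1/4) / (1/2) = 1/2.

1/2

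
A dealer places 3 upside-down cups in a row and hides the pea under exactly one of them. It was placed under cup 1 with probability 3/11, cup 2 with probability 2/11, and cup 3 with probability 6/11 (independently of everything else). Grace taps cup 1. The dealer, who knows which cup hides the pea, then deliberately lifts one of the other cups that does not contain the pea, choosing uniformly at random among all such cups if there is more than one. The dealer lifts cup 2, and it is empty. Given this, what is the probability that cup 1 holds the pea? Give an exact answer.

1/5

Apply Bayes' rule, conditioning on where the pea actually is.
If it is under cup 1 (prior 3/11): the dealer has 2 equally likely choices, so probability 1/2; weight (3/11)·(1/2) = 3/22.
If it is under cup 2 (prior 2/11): the dealer opened cup 2, so this case is ruled out; weight (2/11)·0 = 0.
If it is under cup 3 (prior 6/11): the dealer has no choice, probability 1; weight (6/11)·1 = 6/11.
The weights sum to 15/22.
So P(the pea under cup 1 | the dealer opened cup 2) = (3/22) / (15/22) = 1/5.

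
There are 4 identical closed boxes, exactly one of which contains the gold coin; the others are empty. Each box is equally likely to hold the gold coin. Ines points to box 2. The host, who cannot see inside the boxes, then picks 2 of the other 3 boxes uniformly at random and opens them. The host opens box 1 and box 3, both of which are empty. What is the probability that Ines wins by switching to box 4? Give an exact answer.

Apply Bayes' rule, conditioning on where the gold coin actually is.
If it is in either of boxes 1 and 3 (prior 1/4 each): that box was opened and seen not to hold the prize — ruled out; weight (1/4)·0 = 0 each.
If it is in either of boxes 2 and 4 (prior 1/4 each): the host picks exactly this set with probability 1/3 regardless, and none is the prize; weight (1/4)·(1/3) = 1/12 each.
The weights sum to 1/6.
So P(the gold coin in box 4 | the host opened box 1 and box 3) = (1/12) / (1/6) = 1/2.

1/2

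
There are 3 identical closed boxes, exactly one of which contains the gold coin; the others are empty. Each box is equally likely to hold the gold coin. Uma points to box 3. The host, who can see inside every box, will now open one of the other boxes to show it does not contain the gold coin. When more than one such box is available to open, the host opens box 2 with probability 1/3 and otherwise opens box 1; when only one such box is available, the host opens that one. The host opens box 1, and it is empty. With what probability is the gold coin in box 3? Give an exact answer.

Apply Bayes' rule, conditioning on where the gold coin actually is.
If it is in box 1 (prior 1/3): the host opened box 1, so this case is ruled out; weight (1/3)·0 = 0.
If it is in box 2 (prior 1/3): only box 1 is available, probability 1; weight (1/3)·1 = 1/3.
If it is in box 3 (prior 1/3): box 2 is available but not opened, probability 2/3; weight (1/3)·(2/3) = 2/9.
The weights sum to 5/9.
So P(the gold coin in box 3 | the host opened box 1) = (2/9) / (5/9) = 2/5.

2/5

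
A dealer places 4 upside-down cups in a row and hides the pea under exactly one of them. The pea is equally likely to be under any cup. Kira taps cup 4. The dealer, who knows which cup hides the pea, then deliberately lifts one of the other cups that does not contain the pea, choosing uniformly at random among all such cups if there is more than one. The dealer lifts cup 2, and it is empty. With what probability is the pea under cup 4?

Apply Bayes' rule, conditioning on where the pea actually is.
If it is under either of cups 1 and 3 (prior 1/4 each): the dealer has 2 equally likely choices, so probability 1/2; weight (1/4)·(1/2) = 1/8 each.
If it is under cup 2 (prior 1/4): the dealer opened cup 2, so this case is ruled out; weight (1/4)·0 = 0.
If it is under cup 4 (prior 1/4): the dealer has 3 equally likely choices, so probability 1/3; weight (1/4)·(1/3) = 1/12.
The weights sum to 1/3.
So P(the pea under cup 4 | the dealer opened cup 2) = (1/12) / (1/3) = 1/4.

1/4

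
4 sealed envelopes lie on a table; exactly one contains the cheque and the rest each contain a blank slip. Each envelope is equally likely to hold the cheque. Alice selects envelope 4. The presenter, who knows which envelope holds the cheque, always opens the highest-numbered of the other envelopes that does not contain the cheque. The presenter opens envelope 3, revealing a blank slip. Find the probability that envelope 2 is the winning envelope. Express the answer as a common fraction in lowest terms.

1/3

Apply Bayes' rule, conditioning on where the cheque actually is.
If it is in any of envelopes 1, 2, and 4 (prior 1/4 each): envelope 3 is the highest-numbered option available, probability 1; weight (1/4)·1 = 1/4 each.
If it is in envelope 3 (prior 1/4): the presenter opened envelope 3, so this case is ruled out; weight (1/4)·0 = 0.
The weights sum to 3/4.
So P(the cheque in envelope 2 | the presenter opened envelope 3) = (1/4) / (3/4) = 1/3.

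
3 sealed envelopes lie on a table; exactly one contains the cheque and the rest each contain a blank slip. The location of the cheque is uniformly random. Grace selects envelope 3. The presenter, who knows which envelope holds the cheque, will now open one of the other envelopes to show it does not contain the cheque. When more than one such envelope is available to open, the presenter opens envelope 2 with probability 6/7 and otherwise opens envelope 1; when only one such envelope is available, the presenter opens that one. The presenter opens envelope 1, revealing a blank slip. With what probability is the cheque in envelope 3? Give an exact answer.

Consider each possible location of the cheque in turn.
If it is in envelope 1 (prior 1/3): the presenter opened envelope 1, so this case is ruled out; weight (1/3)·0 = 0.
If it is in envelope 2 (prior 1/3): only envelope 1 is available, probability 1; weight (1/3)·1 = 1/3.
If it is in envelope 3 (prior 1/3): envelope 2 is available but not opened, probability 1/7; weight (1/3)·(1/7) = 1/21.
The weights sum to 8/21.
So P(the cheque in envelope 3 | the presenter opened envelope 1) = (1/21) / (8/21) = 1/8.

1/8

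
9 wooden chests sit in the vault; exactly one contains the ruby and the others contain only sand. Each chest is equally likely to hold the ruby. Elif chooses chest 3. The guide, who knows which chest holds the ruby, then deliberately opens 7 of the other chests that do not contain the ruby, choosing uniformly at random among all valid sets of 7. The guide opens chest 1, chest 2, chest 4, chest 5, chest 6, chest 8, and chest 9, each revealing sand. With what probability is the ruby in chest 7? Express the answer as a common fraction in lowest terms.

8/9

Consider each possible location of the ruby in turn.
If it is in any of chests 1, 2, 4, 5, 6, 8, and 9 (prior 1/9 each): that chest was opened and seen not to hold the prize — ruled out; weight (1/9)·0 = 0 each.
If it is in chest 3 (prior 1/9): the guide has 8 equally likely choices, so probability 1/8; weight (1/9)·(1/8) = 1/72.
If it is in chest 7 (prior 1/9): the guide has no choice, probability 1; weight (1/9)·1 = 1/9.
The weights sum to 1/8.
So P(the ruby in chest 7 | the guide opened chest 1, chest 2, chest 4, chest 5, chest 6, chest 8, and chest 9) = (1/9) / (1/8) = 8/9.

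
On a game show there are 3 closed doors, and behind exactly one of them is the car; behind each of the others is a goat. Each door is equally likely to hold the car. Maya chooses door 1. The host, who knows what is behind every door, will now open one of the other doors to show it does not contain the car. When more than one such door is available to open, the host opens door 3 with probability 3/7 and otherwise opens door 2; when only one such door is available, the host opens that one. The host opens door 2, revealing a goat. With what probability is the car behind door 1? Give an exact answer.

4/11

Consider each possible location of the car in turn.
If it is behind door 1 (prior 1/3): door 3 is available but not opened, probability 4/7; weight (1/3)·(4/7) = 4/21.
If it is behind door 2 (prior 1/3): the host opened door 2, so this case is ruled out; weight (1/3)·0 = 0.
If it is behind door 3 (prior 1/3): only door 2 is available, probability 1; weight (1/3)·1 = 1/3.
The weights sum to 11/21.
So P(the car behind door 1 | the host opened door 2) = (4/21) / (11/21) = 4/11.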